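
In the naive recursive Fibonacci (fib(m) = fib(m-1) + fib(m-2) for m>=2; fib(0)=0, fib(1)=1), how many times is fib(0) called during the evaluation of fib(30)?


Let N(m) = number of times fib(m) is called while evaluating fib(30).
N(30) = 1 (the initial call).
N(29) = 1 (only fib(30) calls it).
For 1 <= m <= 28: fib(m) is called by fib(m+1) and fib(m+2), so
  N(m) = N(m+1) + N(m+2).
fib(0) is called only by fib(2), so N(0) = N(2).
Walk down from m=30:
  N(30)=1, N(29)=1, N(28)=2, N(27)=3, N(26)=5, N(25)=8, N(24)=13, N(23)=21, N(22)=34, N(21)=55, N(20)=89, N(19)=144, N(18)=233, N(17)=377, N(16)=610, N(15)=987, N(14)=1597, N(13)=2584, N(12)=4181, N(11)=6765, N(10)=10946, N(9)=17711, N(8)=28657, N(7)=46368, N(6)=75025, N(5)=121393, N(4)=196418, N(3)=317811, N(2)=514229, N(1)=832040, N(0)=N(2)=514229
N(0) = 514229


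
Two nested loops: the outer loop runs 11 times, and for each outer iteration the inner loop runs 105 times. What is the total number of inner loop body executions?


Outer loop: 11 iterations
Inner loop: 105 iterations per outer iteration
Total = 11 * 105 = 1155


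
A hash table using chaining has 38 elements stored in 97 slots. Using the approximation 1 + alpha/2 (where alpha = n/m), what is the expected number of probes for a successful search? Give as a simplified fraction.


Load factor alpha = n/m = 38/97
Expected probes = 1 + alpha/2 = 1 + 38/(2*97)
= 1 + 38/194
= 194/194 + 38/194
= 232/194
Simplify: 116/97


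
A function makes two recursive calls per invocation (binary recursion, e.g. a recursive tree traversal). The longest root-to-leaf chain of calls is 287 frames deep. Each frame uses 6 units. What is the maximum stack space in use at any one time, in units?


Binary recursion: the two calls run one after the other, so only one root-to-leaf chain of frames is on the stack at a time.
Maximum depth (longest chain) = 287 frames
Each frame = 6 units
Max stack space = 287 * 6 = 1722


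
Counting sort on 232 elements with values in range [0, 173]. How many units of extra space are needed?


Output array size: 232 (to store sorted result)
Count array size: 174 (one slot per possible value, range 0 to 173)
Total extra space = 232 + 174 = 406


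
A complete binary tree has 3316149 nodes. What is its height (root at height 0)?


In a complete binary tree, level k holds nodes 2^k .. 2^(k+1)-1 (1-indexed).
Height = floor(log2(n)) = floor(log2(3316149)) = 21
Check: 2^21 = 2097152 <= 3316149 < 4194304 = 2^22


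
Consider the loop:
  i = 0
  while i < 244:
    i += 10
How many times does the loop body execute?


Starting at i = 0, each iteration adds 10.
Iterations until i >= 244:
  Iteration 1: i = 0 -> i = 10
  Iteration 2: i = 10 -> i = 20
  Iteration 3: i = 20 -> i = 30
  Iteration 4: i = 30 -> i = 40
  Iteration 5: i = 40 -> i = 50
  Iteration 6: i = 50 -> i = 60
  Iteration 7: i = 60 -> i = 70
  Iteration 8: i = 70 -> i = 80
  ... continuing ...
Total iterations = ceil(244/10) = 25


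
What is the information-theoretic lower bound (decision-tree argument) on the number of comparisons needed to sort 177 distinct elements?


A binary decision tree of height h has at most 2^h leaves and needs at least n! of them, so h >= ceil(log2(n!)).
177! is far too large to multiply out, so use Stirling's series:
  ln(n!) ~ n ln n - n + (1/2) ln(2 pi n) + 1/(12n)  (error below 1/(360 n^3), negligible here)
  ln(177) = 5.1761497
  n ln n = 177 * 5.1761497 = 916.1785
  (1/2) ln(2 pi * 177) = (1/2) ln(1112.1238) = 3.5070
  1/(12*177) = 0.0005
  ln(177!) ~ 916.1785 - 177 + 3.5070 + 0.0005 = 742.6860
Convert to base 2: log2(177!) = 742.6860 / ln 2 = 742.6860 / 0.69314718 = 1071.4694
ceil(1071.4694) = 1072


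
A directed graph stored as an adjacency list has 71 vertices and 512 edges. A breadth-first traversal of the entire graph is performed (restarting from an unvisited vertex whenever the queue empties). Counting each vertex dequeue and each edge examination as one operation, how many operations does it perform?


A full BFS traversal dequeues each vertex once and examines each edge once.
Vertex visits: 71
Edge visits: 512
V + E = 71 + 512 = 583


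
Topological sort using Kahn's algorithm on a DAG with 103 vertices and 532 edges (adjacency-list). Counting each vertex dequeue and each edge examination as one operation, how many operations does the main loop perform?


Kahn's algorithm:
  1. Compute in-degrees: O(V + E)
  2. Process queue: each vertex dequeued once (O(V))
     each edge examined once (O(E))
Total = V + E = 103 + 532 = 635


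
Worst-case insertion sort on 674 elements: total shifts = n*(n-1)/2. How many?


Sum of shifts = 1 + 2 + 3 + ... + 673
= 674 * 673 / 2
= 453602 / 2
= 226801


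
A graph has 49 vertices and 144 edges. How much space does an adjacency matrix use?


Adjacency matrix: V x V grid of entries
Space = V^2 = 49^2 = 49 * 49 = 2401


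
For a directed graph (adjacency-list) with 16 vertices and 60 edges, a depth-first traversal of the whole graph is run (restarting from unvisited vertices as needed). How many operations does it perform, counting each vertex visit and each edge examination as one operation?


A full DFS traversal visits each vertex once and examines each edge once.
V = 16
E = 60
Sum = 16 + 60 = 76


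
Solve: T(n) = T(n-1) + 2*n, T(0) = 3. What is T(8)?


Expanding the recurrence:
T(8) = T(7) + 2*8
       = T(6) + 2*7 + 2*8
       ...
       = T(0) + 2*(1 + 2 + ... + 8)
       = 3 + 2 * 8*9/2
       = 3 + 2 * 36
       = 3 + 72 = 75


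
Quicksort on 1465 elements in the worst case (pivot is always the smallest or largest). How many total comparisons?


In the worst case, each partition step picks the worst pivot:
  Partition 1: 1464 comparisons (n-1 elements to compare)
  Partition 2: 1463 comparisons
  Partition 3: 1462 comparisons
  Partition 4: 1461 comparisons
  Partition 5: 1460 comparisons
  ...
  Last partition: 0 comparisons
Total = (n-1) + (n-2) + ... + 1 + 0 = n*(n-1)/2
= 1465*1464/2 = 1072380


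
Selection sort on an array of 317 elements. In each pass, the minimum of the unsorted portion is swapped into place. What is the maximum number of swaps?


Selection sort performs one swap per pass:
  Pass 1: find min in positions 0 to 316, swap with position 0
  Pass 2: find min in positions 1 to 316, swap with position 1
  Pass 3: find min in positions 2 to 316, swap with position 2
  Pass 4: find min in positions 3 to 316, swap with position 3
  Pass 5: find min in positions 4 to 316, swap with position 4
  ... (311 more passes)
Total passes (and swaps) = n - 1 = 317 - 1 = 316


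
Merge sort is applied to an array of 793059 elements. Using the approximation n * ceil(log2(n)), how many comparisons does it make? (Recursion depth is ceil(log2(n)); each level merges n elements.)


Merge sort divides the array into halves recursively.
Number of levels = ceil(log2(793059)) = 20
At each level, approximately n = 793059 comparisons are needed for merging.
Total comparisons ~ n * ceil(log2(n)) = 793059 * 20 = 15861180


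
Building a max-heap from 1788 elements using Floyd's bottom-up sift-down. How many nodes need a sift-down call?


In a heap of 1788 elements (0-indexed array):
  Last element index: 1787
  Parent of last element: floor((1787 - 1) / 2) = 893
  Internal nodes: indices 0 to 893
  Count = floor(1788/2) = 894


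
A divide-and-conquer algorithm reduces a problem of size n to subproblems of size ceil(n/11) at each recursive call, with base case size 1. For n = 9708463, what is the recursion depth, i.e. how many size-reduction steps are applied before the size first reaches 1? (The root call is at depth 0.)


Each step divides the size by 11 (rounding up); after k steps the size is ceil(n/11^k), which equals 1 exactly when 11^k >= n.
So the depth is the smallest k with 11^k >= 9708463, i.e. ceil(log_11(9708463)).
11^6 = 1771561 < 9708463 <= 19487171 = 11^7
Recursion depth = 7


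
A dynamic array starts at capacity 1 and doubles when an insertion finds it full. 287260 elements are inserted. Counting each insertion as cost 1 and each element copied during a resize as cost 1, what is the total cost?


n = 287260
Insertion costs: 287260
Resizes copy 1, 2, 4, ... up to the largest power of 2 that is <= n-1 = 287259, i.e. 262144.
Copy costs = 1 + 2 + 4 + 8 + 16 + 32 + 64 + 128 + 256 + 512 + 1024 + 2048 + 4096 + 8192 + 16384 + 32768 + 65536 + 131072 + 262144 = 524287
Total = 287260 + 524287 = 811547


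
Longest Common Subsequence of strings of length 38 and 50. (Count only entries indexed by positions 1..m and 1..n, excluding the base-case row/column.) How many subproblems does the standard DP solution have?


DP table indexed by positions in both strings.
First string: 38 positions
Second string: 50 positions
Total = 38 * 50 = 1900


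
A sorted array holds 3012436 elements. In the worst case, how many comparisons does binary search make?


Halving sequence: 3012436 -> 1506218 -> 753109 -> 376554 -> 188277 -> 94138 -> 47069 -> 23534 -> 11767 -> 5883 -> 2941 -> 1470 -> 735 -> 367 -> 183 -> 91 -> 45 -> 22 -> 11 -> 5 -> 2 -> 1
Number of halvings = 21
Max comparisons = 21 + 1 = 22


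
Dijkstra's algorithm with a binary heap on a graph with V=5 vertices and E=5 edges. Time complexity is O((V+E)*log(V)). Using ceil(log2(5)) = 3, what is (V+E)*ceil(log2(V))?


Dijkstra with a binary heap: each vertex is extracted once, each edge may relax once.
Each heap operation costs O(log V).
V + E = 5 + 5 = 10
ceil(log2(5)) = 3 (since 2^2 = 4 < 5 <= 8 = 2^3)
Total heap work = (V+E) * ceil(log2(V)) = 10 * 3 = 30


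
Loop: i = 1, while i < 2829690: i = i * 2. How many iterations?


i multiplies by 2 each step:
i = 1 -> 2 -> 4 -> 8 -> 16 -> 32 -> 64 -> 128 -> 256 -> 512 -> 1024 -> 2048 -> 4096 -> 8192 -> 16384 -> 32768 -> 65536 -> 131072 -> 262144 -> 524288 -> 1048576 -> 2097152 -> 4194304 (stop)
Iterations = ceil(log_2(2829690)) = 22


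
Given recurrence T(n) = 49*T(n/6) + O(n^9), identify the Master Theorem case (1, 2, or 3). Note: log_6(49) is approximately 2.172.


Master Theorem parameters: a=49, b=6, c=9
log_b(a) = 2.172
Compare b^c with a: 6^9 = 10077696 > 49, so c > log_b(a).
Comparing c=9 vs log_b(a)=2.172:
9 > 2.172 => Case 3
Result: T(n) = O(n^9)
Master Theorem case = 3


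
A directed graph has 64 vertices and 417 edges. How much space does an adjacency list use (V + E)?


Adjacency list: one list head per vertex + one entry per edge
Vertex heads: 64
Edge entries: 417
Total = 64 + 417 = 481


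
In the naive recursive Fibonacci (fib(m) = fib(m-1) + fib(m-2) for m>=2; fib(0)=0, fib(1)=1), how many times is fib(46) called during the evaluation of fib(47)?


Let N(m) = number of times fib(m) is called while evaluating fib(47).
N(47) = 1 (the initial call).
N(46) = 1 (only fib(47) calls it).
For 1 <= m <= 45: fib(m) is called by fib(m+1) and fib(m+2), so
  N(m) = N(m+1) + N(m+2).
fib(0) is called only by fib(2), so N(0) = N(2).
Walk down from m=47:
  N(47)=1, N(46)=1
N(46) = 1


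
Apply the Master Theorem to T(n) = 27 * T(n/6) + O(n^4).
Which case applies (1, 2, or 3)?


The Master Theorem: T(n) = a*T(n/b) + O(n^c)
  a = 27, b = 6, c = 4
log_b(a) = log_6(27) ~ 1.839
Compare b^c with a: 6^4 = 1296 > 27, so c > log_b(a).
Since c > log_b(a), Case 3 applies.
T(n) = O(n^4)
Master Theorem case = 3


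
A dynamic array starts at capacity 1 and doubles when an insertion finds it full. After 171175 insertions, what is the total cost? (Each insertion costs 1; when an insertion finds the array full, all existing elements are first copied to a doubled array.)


Insertion cost: 171175 (one per element)
Resizes occur just before inserting elements 2, 3, 5, 9, ...
Elements copied at each resize: 1 + 2 + 4 + 8 + 16 + 32 + 64 + 128 + 256 + 512 + 1024 + 2048 + 4096 + 8192 + 16384 + 32768 + 65536 + 131072
Sum of copies = 262143 (geometric series: 2^k - 1)
Total = 171175 + 262143 = 433318


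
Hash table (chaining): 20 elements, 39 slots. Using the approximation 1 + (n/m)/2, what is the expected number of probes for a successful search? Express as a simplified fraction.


Computing expected probes:
alpha = 20/39
= 1 + alpha/2
= 1 + 20/(2*39)
= (2*39 + 20) / (2*39)
= 98/78 = 49/39


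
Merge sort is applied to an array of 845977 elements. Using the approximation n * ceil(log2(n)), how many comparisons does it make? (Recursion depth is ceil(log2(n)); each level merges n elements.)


Merge sort divides the array into halves recursively.
Number of levels = ceil(log2(845977)) = 20
At each level, approximately n = 845977 comparisons are needed for merging.
Total comparisons ~ n * ceil(log2(n)) = 845977 * 20 = 16919540


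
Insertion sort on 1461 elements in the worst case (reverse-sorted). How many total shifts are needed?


In the worst case (reverse-sorted), each element shifts past all previous:
  Element 1: 1 shifts
  Element 2: 2 shifts
  Element 3: 3 shifts
  Element 4: 4 shifts
  Element 5: 5 shifts
  ...
  Element 1460: 1460 shifts
Total = 1 + 2 + ... + 1460
= 1461*(1461-1)/2 = 1066530


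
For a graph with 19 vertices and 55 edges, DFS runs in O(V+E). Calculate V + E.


A full DFS traversal visits each vertex once and examines each edge once.
V = 19
E = 55
Sum = 19 + 55 = 74


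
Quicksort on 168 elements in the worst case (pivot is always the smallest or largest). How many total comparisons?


In the worst case, each partition step picks the worst pivot:
  Partition 1: 167 comparisons (n-1 elements to compare)
  Partition 2: 166 comparisons
  Partition 3: 165 comparisons
  Partition 4: 164 comparisons
  Partition 5: 163 comparisons
  ...
  Last partition: 0 comparisons
Total = (n-1) + (n-2) + ... + 1 + 0 = n*(n-1)/2
= 168*167/2 = 14028


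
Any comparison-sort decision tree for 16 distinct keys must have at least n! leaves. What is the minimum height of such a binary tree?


A binary decision tree of height h has at most 2^h leaves and needs at least n! of them, so h >= ceil(log2(n!)).
Compute 16! as a running product:
  x2 = 2, x3 = 6, x4 = 24, x5 = 120
  x6 = 720, x7 = 5040, x8 = 40320, x9 = 362880
  x10 = 3628800, x11 = 39916800, x12 = 479001600, x13 = 6227020800
  x14 = 87178291200, x15 = 1307674368000, x16 = 20922789888000
16! = 20922789888000
Bracket between powers of 2:
  2^44 = 17592186044416 < 20922789888000 <= 35184372088832 = 2^45
So ceil(log2(16!)) = 45


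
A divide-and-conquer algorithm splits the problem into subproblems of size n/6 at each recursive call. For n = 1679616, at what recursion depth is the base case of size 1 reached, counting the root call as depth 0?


At each depth, the problem size is divided by 6:
  Depth 0: problem size = 1679616
  Depth 1: problem size = 279936
  Depth 2: problem size = 46656
  Depth 3: problem size = 7776
  Depth 4: problem size = 1296
  Depth 5: problem size = 216
  Depth 6: problem size = 36
  Depth 7: problem size = 6
  Depth 8: problem size = 1 (base case)
The base case is reached at depth log_6(1679616) = 8 (the tree has 9 levels counting depth 0, but the depth asked for is 8).
Recursion depth = 8


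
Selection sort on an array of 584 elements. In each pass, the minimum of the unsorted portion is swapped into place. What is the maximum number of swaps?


Selection sort performs one swap per pass:
  Pass 1: find min in positions 0 to 583, swap with position 0
  Pass 2: find min in positions 1 to 583, swap with position 1
  Pass 3: find min in positions 2 to 583, swap with position 2
  Pass 4: find min in positions 3 to 583, swap with position 3
  Pass 5: find min in positions 4 to 583, swap with position 4
  ... (578 more passes)
Total passes (and swaps) = n - 1 = 584 - 1 = 583


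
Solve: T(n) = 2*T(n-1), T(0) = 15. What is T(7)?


Unrolling:
T(7) = 2*T(6) = 2^2*T(5) = ... = 2^7*T(0)
= 2^7 * 15
= 128 * 15 = 1920


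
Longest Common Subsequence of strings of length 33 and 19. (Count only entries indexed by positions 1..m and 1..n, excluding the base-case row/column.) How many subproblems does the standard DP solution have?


DP table indexed by positions in both strings.
First string: 33 positions
Second string: 19 positions
Total = 33 * 19 = 627


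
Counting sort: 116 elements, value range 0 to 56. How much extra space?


n = 116 (output array)
k = 57 (count array for 57 distinct values)
Extra space = 116 + 57 = 173


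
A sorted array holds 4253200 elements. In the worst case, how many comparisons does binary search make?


Halving sequence: 4253200 -> 2126600 -> 1063300 -> 531650 -> 265825 -> 132912 -> 66456 -> 33228 -> 16614 -> 8307 -> 4153 -> 2076 -> 1038 -> 519 -> 259 -> 129 -> 64 -> 32 -> 16 -> 8 -> 4 -> 2 -> 1
Number of halvings = 22
Max comparisons = 22 + 1 = 23


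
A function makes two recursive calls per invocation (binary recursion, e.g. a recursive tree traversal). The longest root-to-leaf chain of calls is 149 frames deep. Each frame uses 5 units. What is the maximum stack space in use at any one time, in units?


Binary recursion: the two calls run one after the other, so only one root-to-leaf chain of frames is on the stack at a time.
Maximum depth (longest chain) = 149 frames
Each frame = 5 units
Max stack space = 149 * 5 = 745


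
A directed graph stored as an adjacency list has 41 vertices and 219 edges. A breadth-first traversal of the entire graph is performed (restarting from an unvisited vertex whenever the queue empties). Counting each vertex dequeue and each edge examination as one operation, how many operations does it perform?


A full BFS traversal dequeues each vertex once and examines each edge once.
Vertex visits: 41
Edge visits: 219
V + E = 41 + 219 = 260


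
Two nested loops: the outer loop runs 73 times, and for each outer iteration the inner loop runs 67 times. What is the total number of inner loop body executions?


Outer loop: 73 iterations
Inner loop: 67 iterations per outer iteration
Total = 73 * 67 = 4891


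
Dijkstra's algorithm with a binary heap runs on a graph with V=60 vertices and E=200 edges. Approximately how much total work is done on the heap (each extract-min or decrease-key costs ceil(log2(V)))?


Dijkstra with a binary heap: each vertex is extracted once, each edge may relax once.
Each heap operation costs O(log V).
V + E = 60 + 200 = 260
ceil(log2(60)) = 6 (since 2^5 = 32 < 60 <= 64 = 2^6)
Total heap work = (V+E) * ceil(log2(V)) = 260 * 6 = 1560


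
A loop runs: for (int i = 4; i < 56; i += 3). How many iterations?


Loop starts at i = 4, increments by 3, stops when i >= 56.
Number of iterations = ceil((56 - 4) / 3)
= ceil(52 / 3)
= 18


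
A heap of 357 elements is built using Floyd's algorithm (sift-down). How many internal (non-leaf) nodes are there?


Leaf nodes occupy roughly half the array.
Sift-down is called for each internal node, starting from the last one.
Internal nodes = floor(n/2) = floor(357/2) = 178


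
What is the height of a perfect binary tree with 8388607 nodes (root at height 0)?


A perfect binary tree with 8388607 nodes:
  8388607 = 2^23 - 1
  Levels: 0, 1, ..., 22
  Height = 22


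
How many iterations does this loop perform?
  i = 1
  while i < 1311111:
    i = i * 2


The loop variable doubles each iteration:
i = 1 -> 2 -> 4 -> 8 -> 16 -> 32 -> 64 -> 128 -> 256 -> 512 -> 1024 -> 2048 -> 4096 -> 8192 -> 16384 -> 32768 -> 65536 -> 131072 -> 262144 -> 524288 -> 1048576 -> 2097152 (stop, 2097152 >= 1311111)
Number of doublings = ceil(log2(1311111)) = 21


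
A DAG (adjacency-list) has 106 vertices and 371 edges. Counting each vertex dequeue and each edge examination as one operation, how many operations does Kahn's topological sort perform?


V = 106 (vertex processing)
E = 371 (edge processing)
V + E = 106 + 371 = 477


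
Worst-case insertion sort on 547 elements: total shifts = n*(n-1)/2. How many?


Sum of shifts = 1 + 2 + 3 + ... + 546
= 547 * 546 / 2
= 298662 / 2
= 149331


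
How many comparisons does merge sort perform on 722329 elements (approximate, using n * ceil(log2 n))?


Recursion depth: ceil(log2(722329)) = 20
Each recursion level merges n = 722329 elements
Total = 722329 * 20 = 14446580


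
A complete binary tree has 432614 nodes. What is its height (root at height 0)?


In a complete binary tree, level k holds nodes 2^k .. 2^(k+1)-1 (1-indexed).
Height = floor(log2(n)) = floor(log2(432614)) = 18
Check: 2^18 = 262144 <= 432614 < 524288 = 2^19


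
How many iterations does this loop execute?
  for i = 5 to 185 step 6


The loop variable i takes values starting at 5 and increments by 6 each iteration.
Sequence: i = 5, 11, 17, 23, 29, 35, 41, 47, 53, ...
The upper bound 185 is inclusive, so the count is floor((last - first) / step) + 1:
floor((185 - 5) / 6) + 1 = floor(180/6) + 1 = 30 + 1 = 31


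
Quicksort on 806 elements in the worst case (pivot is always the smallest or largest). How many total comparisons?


In the worst case, each partition step picks the worst pivot:
  Partition 1: 805 comparisons (n-1 elements to compare)
  Partition 2: 804 comparisons
  Partition 3: 803 comparisons
  Partition 4: 802 comparisons
  Partition 5: 801 comparisons
  ...
  Last partition: 0 comparisons
Total = (n-1) + (n-2) + ... + 1 + 0 = n*(n-1)/2
= 806*805/2 = 324415


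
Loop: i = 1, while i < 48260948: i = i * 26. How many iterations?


i multiplies by 26 each step:
i = 1 -> 26 -> 676 -> 17576 -> 456976 -> 11881376 -> 308915776 (stop)
Iterations = ceil(log_26(48260948)) = 6


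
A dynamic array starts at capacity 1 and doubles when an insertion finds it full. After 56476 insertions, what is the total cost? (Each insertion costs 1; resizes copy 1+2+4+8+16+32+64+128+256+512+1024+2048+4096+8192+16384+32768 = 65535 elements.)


Insertion cost: 56476 (one per element)
Resizes occur just before inserting elements 2, 3, 5, 9, ...
Elements copied at each resize: 1 + 2 + 4 + 8 + 16 + 32 + 64 + 128 + 256 + 512 + 1024 + 2048 + 4096 + 8192 + 16384 + 32768
Sum of copies = 65535 (geometric series: 2^k - 1)
Total = 56476 + 65535 = 122011


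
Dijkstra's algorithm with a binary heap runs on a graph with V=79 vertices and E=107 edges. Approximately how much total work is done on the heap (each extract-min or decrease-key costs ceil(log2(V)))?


Dijkstra with a binary heap: each vertex is extracted once, each edge may relax once.
Each heap operation costs O(log V).
V + E = 79 + 107 = 186
ceil(log2(79)) = 7 (since 2^6 = 64 < 79 <= 128 = 2^7)
Total heap work = (V+E) * ceil(log2(V)) = 186 * 7 = 1302


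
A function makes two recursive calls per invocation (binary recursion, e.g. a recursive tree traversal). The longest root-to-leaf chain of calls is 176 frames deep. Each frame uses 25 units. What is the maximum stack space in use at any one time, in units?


Binary recursion: the two calls run one after the other, so only one root-to-leaf chain of frames is on the stack at a time.
Maximum depth (longest chain) = 176 frames
Each frame = 25 units
Max stack space = 176 * 25 = 4400


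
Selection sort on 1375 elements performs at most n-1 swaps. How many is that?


Each of the 1374 passes places one element in its final position.
Pass 1: swap minimum into position 0
Pass 2: swap minimum of remaining into position 1
...
Pass 1374: last two elements, one swap
Maximum swaps = 1375 - 1 = 1374


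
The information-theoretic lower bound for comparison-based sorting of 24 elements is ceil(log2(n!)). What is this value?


A binary decision tree of height h has at most 2^h leaves and needs at least n! of them, so h >= ceil(log2(n!)).
Compute 24! as a running product:
  x2 = 2, x3 = 6, x4 = 24, x5 = 120
  x6 = 720, x7 = 5040, x8 = 40320, x9 = 362880
  x10 = 3628800, x11 = 39916800, x12 = 479001600, x13 = 6227020800
  x14 = 87178291200, x15 = 1307674368000, x16 = 20922789888000, x17 = 355687428096000
  x18 = 6402373705728000, x19 = 121645100408832000, x20 = 2432902008176640000, x21 = 51090942171709440000
  x22 = 1124000727777607680000, x23 = 25852016738884976640000, x24 = 620448401733239439360000
24! = 620448401733239439360000
Bracket between powers of 2:
  2^79 = 604462909807314587353088 < 620448401733239439360000 <= 1208925819614629174706176 = 2^80
So ceil(log2(24!)) = 80


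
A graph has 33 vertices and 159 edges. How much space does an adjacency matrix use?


Adjacency matrix: V x V grid of entries
Space = V^2 = 33^2 = 33 * 33 = 1089


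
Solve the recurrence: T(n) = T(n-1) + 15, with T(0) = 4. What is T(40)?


Unrolling the recurrence:
T(40) = T(39) + 15
       = T(38) + 15 + 15
       = T(37) + 15*3
       ...
       = T(0) + 15*40
       = 4 + 600 = 604


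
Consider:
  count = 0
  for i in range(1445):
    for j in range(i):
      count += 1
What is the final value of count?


For each i, the inner loop runs i times:
  i=0: inner runs 0 times
  i=1: inner runs 1 time
  i=2: inner runs 2 times
  i=3: inner runs 3 times
  i=4: inner runs 4 times
  i=5: inner runs 5 times
  i=6: inner runs 6 times
  i=7: inner runs 7 times
  ...
Total = 0 + 1 + 2 + ... + 1444 = 1445*(1445-1)/2 = 1043290


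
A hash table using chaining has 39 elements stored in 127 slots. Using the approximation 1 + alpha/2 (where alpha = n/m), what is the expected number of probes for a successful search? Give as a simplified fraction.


Load factor alpha = n/m = 39/127
Expected probes = 1 + alpha/2 = 1 + 39/(2*127)
= 1 + 39/254
= 254/254 + 39/254
= 293/254


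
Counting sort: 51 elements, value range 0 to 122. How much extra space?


n = 51 (output array)
k = 123 (count array for 123 distinct values)
Extra space = 51 + 123 = 174


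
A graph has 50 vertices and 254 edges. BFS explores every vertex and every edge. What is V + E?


A full BFS traversal dequeues each vertex once and examines each edge once.
Vertex visits: 50
Edge visits: 254
V + E = 50 + 254 = 304


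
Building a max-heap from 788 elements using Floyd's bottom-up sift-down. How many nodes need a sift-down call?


In a heap of 788 elements (0-indexed array):
  Last element index: 787
  Parent of last element: floor((787 - 1) / 2) = 393
  Internal nodes: indices 0 to 393
  Count = floor(788/2) = 394


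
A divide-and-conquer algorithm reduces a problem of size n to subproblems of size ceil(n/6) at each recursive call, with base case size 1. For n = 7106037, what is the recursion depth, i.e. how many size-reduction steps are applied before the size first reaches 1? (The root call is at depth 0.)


Each step divides the size by 6 (rounding up); after k steps the size is ceil(n/6^k), which equals 1 exactly when 6^k >= n.
So the depth is the smallest k with 6^k >= 7106037, i.e. ceil(log_6(7106037)).
6^8 = 1679616 < 7106037 <= 10077696 = 6^9
Recursion depth = 9


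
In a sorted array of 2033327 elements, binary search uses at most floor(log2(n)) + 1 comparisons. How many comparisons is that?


Halving sequence: 2033327 -> 1016663 -> 508331 -> 254165 -> 127082 -> 63541 -> 31770 -> 15885 -> 7942 -> 3971 -> 1985 -> 992 -> 496 -> 248 -> 124 -> 62 -> 31 -> 15 -> 7 -> 3 -> 1
Number of halvings = 20
Max comparisons = 20 + 1 = 21


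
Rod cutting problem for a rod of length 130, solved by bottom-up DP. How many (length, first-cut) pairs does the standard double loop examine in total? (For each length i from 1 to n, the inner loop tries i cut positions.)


For each subproblem length i = 1..130, the inner loop considers i possible first cuts.
Total = 1 + 2 + ... + 130
= 130*(130+1)/2
= 130*131/2 = 8515


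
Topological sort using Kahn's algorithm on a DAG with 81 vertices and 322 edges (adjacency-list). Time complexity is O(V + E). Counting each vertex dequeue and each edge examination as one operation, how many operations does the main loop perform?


Kahn's algorithm:
  1. Compute in-degrees: O(V + E)
  2. Process queue: each vertex dequeued once (O(V))
     each edge examined once (O(E))
Total = V + E = 81 + 322 = 403


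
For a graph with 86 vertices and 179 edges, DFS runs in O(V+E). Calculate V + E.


A full DFS traversal visits each vertex once and examines each edge once.
V = 86
E = 179
Sum = 86 + 179 = 265


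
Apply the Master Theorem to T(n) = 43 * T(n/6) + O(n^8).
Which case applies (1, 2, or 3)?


The Master Theorem: T(n) = a*T(n/b) + O(n^c)
  a = 43, b = 6, c = 8
log_b(a) = log_6(43) ~ 2.099
Compare b^c with a: 6^8 = 1679616 > 43, so c > log_b(a).
Since c > log_b(a), Case 3 applies.
T(n) = O(n^8)
Master Theorem case = 3


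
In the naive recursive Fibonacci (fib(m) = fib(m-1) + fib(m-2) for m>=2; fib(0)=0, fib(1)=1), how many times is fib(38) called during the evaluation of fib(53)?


Let N(m) = number of times fib(m) is called while evaluating fib(53).
N(53) = 1 (the initial call).
N(52) = 1 (only fib(53) calls it).
For 1 <= m <= 51: fib(m) is called by fib(m+1) and fib(m+2), so
  N(m) = N(m+1) + N(m+2).
fib(0) is called only by fib(2), so N(0) = N(2).
Walk down from m=53:
  N(53)=1, N(52)=1, N(51)=2, N(50)=3, N(49)=5, N(48)=8, N(47)=13, N(46)=21, N(45)=34, N(44)=55, N(43)=89, N(42)=144, N(41)=233, N(40)=377, N(39)=610, N(38)=987
N(38) = 987


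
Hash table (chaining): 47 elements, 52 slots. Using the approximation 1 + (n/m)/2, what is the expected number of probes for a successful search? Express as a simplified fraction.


Computing expected probes:
alpha = 47/52
= 1 + alpha/2
= 1 + 47/(2*52)
= (2*52 + 47) / (2*52)
= 151/104


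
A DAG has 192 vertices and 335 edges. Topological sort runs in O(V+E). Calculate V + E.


V = 192 (vertex processing)
E = 335 (edge processing)
V + E = 192 + 335 = 527


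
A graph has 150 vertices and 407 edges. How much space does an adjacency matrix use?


Adjacency matrix: V x V grid of entries
Space = V^2 = 150^2 = 150 * 150 = 22500


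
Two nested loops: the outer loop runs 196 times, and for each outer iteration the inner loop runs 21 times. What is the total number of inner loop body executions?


Outer loop: 196 iterations
Inner loop: 21 iterations per outer iteration
Total = 196 * 21 = 4116


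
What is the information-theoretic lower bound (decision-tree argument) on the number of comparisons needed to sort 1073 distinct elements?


A binary decision tree of height h has at most 2^h leaves and needs at least n! of them, so h >= ceil(log2(n!)).
1073! is far too large to multiply out, so use Stirling's series:
  ln(n!) ~ n ln n - n + (1/2) ln(2 pi n) + 1/(12n)  (error below 1/(360 n^3), negligible here)
  ln(1073) = 6.9782137
  n ln n = 1073 * 6.9782137 = 7487.6233
  (1/2) ln(2 pi * 1073) = (1/2) ln(6741.8578) = 4.4080
  1/(12*1073) = 0.0001
  ln(1073!) ~ 7487.6233 - 1073 + 4.4080 + 0.0001 = 6419.0314
Convert to base 2: log2(1073!) = 6419.0314 / ln 2 = 6419.0314 / 0.69314718 = 9260.7048
ceil(9260.7048) = 9261


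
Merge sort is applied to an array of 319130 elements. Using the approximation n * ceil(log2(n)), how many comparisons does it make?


Merge sort divides the array into halves recursively.
Number of levels = ceil(log2(319130)) = 19
At each level, approximately n = 319130 comparisons are needed for merging.
Total comparisons ~ n * ceil(log2(n)) = 319130 * 19 = 6063470


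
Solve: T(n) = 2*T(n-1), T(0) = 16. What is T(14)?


Unrolling:
T(14) = 2*T(13) = 2^2*T(12) = ... = 2^14*T(0)
= 2^14 * 16
= 16384 * 16 = 262144


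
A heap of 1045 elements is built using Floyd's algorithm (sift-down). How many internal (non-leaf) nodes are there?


Leaf nodes occupy roughly half the array.
Sift-down is called for each internal node, starting from the last one.
Internal nodes = floor(n/2) = floor(1045/2) = 522


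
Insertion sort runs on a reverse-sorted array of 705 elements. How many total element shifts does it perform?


Sum of shifts = 1 + 2 + 3 + ... + 704
= 705 * 704 / 2
= 496320 / 2
= 248160


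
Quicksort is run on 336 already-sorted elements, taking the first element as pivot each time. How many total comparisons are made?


Sum of comparisons per partition:
335 + 334 + ... + 1 + 0
= 336 * (336 - 1) / 2
= 336 * 335 / 2
= 56280


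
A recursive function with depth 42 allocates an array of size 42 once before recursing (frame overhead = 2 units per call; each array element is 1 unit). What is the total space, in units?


Array allocation: 42 units (allocated once)
Stack frames: 42 deep * 2 per frame = 84 units
Total = 42 + 84 = 126


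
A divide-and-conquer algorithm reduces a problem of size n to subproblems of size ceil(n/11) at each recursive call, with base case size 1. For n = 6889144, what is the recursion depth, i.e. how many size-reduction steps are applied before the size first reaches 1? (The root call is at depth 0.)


Each step divides the size by 11 (rounding up); after k steps the size is ceil(n/11^k), which equals 1 exactly when 11^k >= n.
So the depth is the smallest k with 11^k >= 6889144, i.e. ceil(log_11(6889144)).
11^6 = 1771561 < 6889144 <= 19487171 = 11^7
Recursion depth = 7


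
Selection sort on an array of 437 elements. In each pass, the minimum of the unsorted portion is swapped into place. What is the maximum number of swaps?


Selection sort performs one swap per pass:
  Pass 1: find min in positions 0 to 436, swap with position 0
  Pass 2: find min in positions 1 to 436, swap with position 1
  Pass 3: find min in positions 2 to 436, swap with position 2
  Pass 4: find min in positions 3 to 436, swap with position 3
  Pass 5: find min in positions 4 to 436, swap with position 4
  ... (431 more passes)
Total passes (and swaps) = n - 1 = 437 - 1 = 436


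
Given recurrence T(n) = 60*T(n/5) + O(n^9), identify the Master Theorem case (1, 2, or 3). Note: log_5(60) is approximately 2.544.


Master Theorem parameters: a=60, b=5, c=9
log_b(a) = 2.544
Compare b^c with a: 5^9 = 1953125 > 60, so c > log_b(a).
Comparing c=9 vs log_b(a)=2.544:
9 > 2.544 => Case 3
Result: T(n) = O(n^9)
Master Theorem case = 3


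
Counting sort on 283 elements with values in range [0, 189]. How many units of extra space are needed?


Output array size: 283 (to store sorted result)
Count array size: 190 (one slot per possible value, range 0 to 189)
Total extra space = 283 + 190 = 473


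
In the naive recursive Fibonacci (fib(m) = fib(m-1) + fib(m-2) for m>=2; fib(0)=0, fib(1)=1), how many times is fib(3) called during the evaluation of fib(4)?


Let N(m) = number of times fib(m) is called while evaluating fib(4).
N(4) = 1 (the initial call).
N(3) = 1 (only fib(4) calls it).
For 1 <= m <= 2: fib(m) is called by fib(m+1) and fib(m+2), so
  N(m) = N(m+1) + N(m+2).
fib(0) is called only by fib(2), so N(0) = N(2).
Walk down from m=4:
  N(4)=1, N(3)=1
N(3) = 1


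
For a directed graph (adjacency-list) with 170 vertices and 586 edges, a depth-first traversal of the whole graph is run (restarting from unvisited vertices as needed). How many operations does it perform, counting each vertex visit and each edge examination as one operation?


A full DFS traversal visits each vertex once and examines each edge once.
V = 170
E = 586
Sum = 170 + 586 = 756


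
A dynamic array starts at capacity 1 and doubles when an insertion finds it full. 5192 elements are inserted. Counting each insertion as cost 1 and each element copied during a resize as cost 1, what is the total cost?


n = 5192
Insertion costs: 5192
Resizes copy 1, 2, 4, ... up to the largest power of 2 that is <= n-1 = 5191, i.e. 4096.
Copy costs = 1 + 2 + 4 + 8 + 16 + 32 + 64 + 128 + 256 + 512 + 1024 + 2048 + 4096 = 8191
Total = 5192 + 8191 = 13383


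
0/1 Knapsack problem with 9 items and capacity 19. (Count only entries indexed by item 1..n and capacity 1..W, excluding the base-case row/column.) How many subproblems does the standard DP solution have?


The DP table is indexed by (item, capacity).
Rows: 9 items
Columns: 19 capacity values (1 to W)
Total subproblems = 9 * 19 = 171


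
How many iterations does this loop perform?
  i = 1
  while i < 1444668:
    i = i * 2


The loop variable doubles each iteration:
i = 1 -> 2 -> 4 -> 8 -> 16 -> 32 -> 64 -> 128 -> 256 -> 512 -> 1024 -> 2048 -> 4096 -> 8192 -> 16384 -> 32768 -> 65536 -> 131072 -> 262144 -> 524288 -> 1048576 -> 2097152 (stop, 2097152 >= 1444668)
Number of doublings = ceil(log2(1444668)) = 21


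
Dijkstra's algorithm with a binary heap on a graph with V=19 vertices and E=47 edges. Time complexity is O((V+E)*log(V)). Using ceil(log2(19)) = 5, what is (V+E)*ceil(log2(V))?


Dijkstra with a binary heap: each vertex is extracted once, each edge may relax once.
Each heap operation costs O(log V).
V + E = 19 + 47 = 66
ceil(log2(19)) = 5 (since 2^4 = 16 < 19 <= 32 = 2^5)
Total heap work = (V+E) * ceil(log2(V)) = 66 * 5 = 330


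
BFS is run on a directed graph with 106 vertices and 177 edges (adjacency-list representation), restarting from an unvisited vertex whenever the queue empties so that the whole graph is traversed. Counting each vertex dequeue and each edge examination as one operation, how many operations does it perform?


A full BFS traversal dequeues each vertex exactly once and examines each directed edge exactly once.
V = 106 (vertex processing cost)
E = 177 (edge examination cost)
Total operations proportional to V + E = 106 + 177 = 283


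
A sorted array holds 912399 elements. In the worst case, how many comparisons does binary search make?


Halving sequence: 912399 -> 456199 -> 228099 -> 114049 -> 57024 -> 28512 -> 14256 -> 7128 -> 3564 -> 1782 -> 891 -> 445 -> 222 -> 111 -> 55 -> 27 -> 13 -> 6 -> 3 -> 1
Number of halvings = 19
Max comparisons = 19 + 1 = 20


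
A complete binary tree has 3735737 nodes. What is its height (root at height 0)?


In a complete binary tree, level k holds nodes 2^k .. 2^(k+1)-1 (1-indexed).
Height = floor(log2(n)) = floor(log2(3735737)) = 21
Check: 2^21 = 2097152 <= 3735737 < 4194304 = 2^22


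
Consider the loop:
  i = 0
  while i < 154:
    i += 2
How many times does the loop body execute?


Starting at i = 0, each iteration adds 2.
Iterations until i >= 154:
  Iteration 1: i = 0 -> i = 2
  Iteration 2: i = 2 -> i = 4
  Iteration 3: i = 4 -> i = 6
  Iteration 4: i = 6 -> i = 8
  Iteration 5: i = 8 -> i = 10
  Iteration 6: i = 10 -> i = 12
  Iteration 7: i = 12 -> i = 14
  Iteration 8: i = 14 -> i = 16
  ... continuing ...
Total iterations = ceil(154/2) = 77


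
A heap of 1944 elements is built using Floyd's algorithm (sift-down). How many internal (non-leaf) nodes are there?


Leaf nodes occupy roughly half the array.
Sift-down is called for each internal node, starting from the last one.
Internal nodes = floor(n/2) = floor(1944/2) = 972


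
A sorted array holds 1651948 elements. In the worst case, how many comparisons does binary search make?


Halving sequence: 1651948 -> 825974 -> 412987 -> 206493 -> 103246 -> 51623 -> 25811 -> 12905 -> 6452 -> 3226 -> 1613 -> 806 -> 403 -> 201 -> 100 -> 50 -> 25 -> 12 -> 6 -> 3 -> 1
Number of halvings = 20
Max comparisons = 20 + 1 = 21


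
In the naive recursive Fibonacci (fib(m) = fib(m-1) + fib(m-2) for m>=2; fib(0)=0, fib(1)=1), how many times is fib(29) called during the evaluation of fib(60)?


Let N(m) = number of times fib(m) is called while evaluating fib(60).
N(60) = 1 (the initial call).
N(59) = 1 (only fib(60) calls it).
For 1 <= m <= 58: fib(m) is called by fib(m+1) and fib(m+2), so
  N(m) = N(m+1) + N(m+2).
fib(0) is called only by fib(2), so N(0) = N(2).
Walk down from m=60:
  N(60)=1, N(59)=1, N(58)=2, N(57)=3, N(56)=5, N(55)=8, N(54)=13, N(53)=21, N(52)=34, N(51)=55, N(50)=89, N(49)=144, N(48)=233, N(47)=377, N(46)=610, N(45)=987, N(44)=1597, N(43)=2584, N(42)=4181, N(41)=6765, N(40)=10946, N(39)=17711, N(38)=28657, N(37)=46368, N(36)=75025, N(35)=121393, N(34)=196418, N(33)=317811, N(32)=514229, N(31)=832040, N(30)=1346269, N(29)=2178309
N(29) = 2178309


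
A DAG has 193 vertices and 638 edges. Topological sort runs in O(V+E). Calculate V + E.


V = 193 (vertex processing)
E = 638 (edge processing)
V + E = 193 + 638 = 831


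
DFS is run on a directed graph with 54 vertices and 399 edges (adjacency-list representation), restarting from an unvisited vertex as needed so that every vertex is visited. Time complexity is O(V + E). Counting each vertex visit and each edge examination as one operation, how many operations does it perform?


A full DFS traversal processes each vertex exactly once (push/pop on stack).
Each directed edge is examined once.
V = 54, E = 399
V + E = 453
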